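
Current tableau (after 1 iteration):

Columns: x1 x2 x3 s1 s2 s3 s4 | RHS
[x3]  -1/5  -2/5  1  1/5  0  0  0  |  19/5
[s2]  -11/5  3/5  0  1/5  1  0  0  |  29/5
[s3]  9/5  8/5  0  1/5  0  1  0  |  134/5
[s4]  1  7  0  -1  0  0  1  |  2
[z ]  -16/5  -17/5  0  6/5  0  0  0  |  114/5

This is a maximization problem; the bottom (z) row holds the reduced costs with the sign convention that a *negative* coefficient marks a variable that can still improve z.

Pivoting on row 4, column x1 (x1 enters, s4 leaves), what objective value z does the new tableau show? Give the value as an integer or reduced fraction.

Minimum ratio for x1: 2/1 = 2.
z changes by −(z-row coeff of x1)·ratio = −(-16/5)·2 = 32/5.
New z = 114/5 + (32/5) = 146/5.

146/5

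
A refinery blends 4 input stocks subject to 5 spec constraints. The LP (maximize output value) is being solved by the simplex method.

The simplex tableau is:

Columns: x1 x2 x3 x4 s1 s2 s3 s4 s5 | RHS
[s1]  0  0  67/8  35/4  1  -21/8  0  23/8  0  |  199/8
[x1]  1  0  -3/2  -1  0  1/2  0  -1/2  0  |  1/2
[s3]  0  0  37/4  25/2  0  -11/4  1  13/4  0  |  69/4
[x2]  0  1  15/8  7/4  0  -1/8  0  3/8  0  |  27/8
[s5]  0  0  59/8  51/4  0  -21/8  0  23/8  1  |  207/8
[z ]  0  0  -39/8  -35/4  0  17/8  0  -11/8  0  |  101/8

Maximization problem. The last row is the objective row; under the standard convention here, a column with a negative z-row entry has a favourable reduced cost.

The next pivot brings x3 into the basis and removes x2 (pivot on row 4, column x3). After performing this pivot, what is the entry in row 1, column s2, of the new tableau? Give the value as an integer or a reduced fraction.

-31/15

Pivot element is row 4, column x3: 15/8.
Normalize row 4: new (row 4, s2) = (-1/8)/(15/8) = -1/15.
row 1 ← row 1 − (67/8)·(new row 4): -21/8 − (67/8)·(-1/15) = -31/15.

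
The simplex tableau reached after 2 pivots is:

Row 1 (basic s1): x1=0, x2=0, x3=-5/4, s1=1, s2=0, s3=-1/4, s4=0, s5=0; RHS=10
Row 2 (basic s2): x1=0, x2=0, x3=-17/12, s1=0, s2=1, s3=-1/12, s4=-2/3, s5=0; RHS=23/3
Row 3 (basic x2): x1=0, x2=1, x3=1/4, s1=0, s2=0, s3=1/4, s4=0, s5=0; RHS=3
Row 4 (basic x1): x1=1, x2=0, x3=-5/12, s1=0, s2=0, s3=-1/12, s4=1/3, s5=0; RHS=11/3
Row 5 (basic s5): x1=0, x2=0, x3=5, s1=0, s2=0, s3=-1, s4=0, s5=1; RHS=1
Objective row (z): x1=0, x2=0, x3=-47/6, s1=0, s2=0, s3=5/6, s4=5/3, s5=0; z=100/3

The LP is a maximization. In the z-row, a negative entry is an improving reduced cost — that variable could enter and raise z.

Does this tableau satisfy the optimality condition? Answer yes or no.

Column x3 has objective-row coefficient -47/6, which is negative; an improving pivot exists, so not yet optimal.

no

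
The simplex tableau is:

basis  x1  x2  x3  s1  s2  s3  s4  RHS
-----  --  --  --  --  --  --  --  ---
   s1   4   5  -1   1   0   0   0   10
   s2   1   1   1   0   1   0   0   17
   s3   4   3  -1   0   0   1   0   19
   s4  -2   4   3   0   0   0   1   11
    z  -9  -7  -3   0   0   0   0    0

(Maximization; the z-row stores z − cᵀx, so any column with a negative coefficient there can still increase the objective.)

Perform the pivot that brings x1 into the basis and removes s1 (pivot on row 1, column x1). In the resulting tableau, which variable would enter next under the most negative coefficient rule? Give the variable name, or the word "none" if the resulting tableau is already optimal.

x3

Pivot element 4. New z-row = old z-row − (-9)·(row 1/4).
Updated z-row coefficients: x1: 0, x2: 17/4, x3: -21/4, s1: 9/4, s2: 0, s3: 0, s4: 0.
The most negative is -21/4 in column x3, so x3 would enter next.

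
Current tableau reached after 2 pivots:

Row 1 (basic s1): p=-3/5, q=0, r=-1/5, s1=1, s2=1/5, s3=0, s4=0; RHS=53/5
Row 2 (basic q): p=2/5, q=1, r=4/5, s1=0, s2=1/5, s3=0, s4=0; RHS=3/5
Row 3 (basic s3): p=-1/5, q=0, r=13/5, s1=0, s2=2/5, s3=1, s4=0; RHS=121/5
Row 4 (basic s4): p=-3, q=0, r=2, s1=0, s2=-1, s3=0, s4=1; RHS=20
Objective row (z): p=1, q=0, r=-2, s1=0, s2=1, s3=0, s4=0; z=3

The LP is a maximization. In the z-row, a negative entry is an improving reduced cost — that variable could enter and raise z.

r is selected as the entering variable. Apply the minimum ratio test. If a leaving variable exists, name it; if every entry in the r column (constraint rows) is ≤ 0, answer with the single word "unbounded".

Ratios: row 1 (s1): entry -1/5 ≤ 0, skip; row 2 (q): (3/5)/(4/5) = 3/4; row 3 (s3): (121/5)/(13/5) = 121/13; row 4 (s4): 20/2 = 10.
Minimum ratio is in the q row, so q leaves.

q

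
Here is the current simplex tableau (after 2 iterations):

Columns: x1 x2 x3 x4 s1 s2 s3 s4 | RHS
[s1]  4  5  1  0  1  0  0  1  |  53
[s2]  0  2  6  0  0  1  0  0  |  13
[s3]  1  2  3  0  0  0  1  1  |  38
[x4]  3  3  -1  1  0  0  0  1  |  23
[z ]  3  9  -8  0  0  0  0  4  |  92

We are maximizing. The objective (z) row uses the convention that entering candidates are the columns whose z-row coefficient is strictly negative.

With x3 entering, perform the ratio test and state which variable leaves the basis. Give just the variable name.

Ratios: row 1 (s1): 53/1 = 53; row 2 (s2): 13/6 = 13/6; row 3 (s3): 38/3 = 38/3; row 4 (x4): entry -1 ≤ 0, skip.
Minimum ratio 13/6 is in the s2 row, so s2 leaves.

s2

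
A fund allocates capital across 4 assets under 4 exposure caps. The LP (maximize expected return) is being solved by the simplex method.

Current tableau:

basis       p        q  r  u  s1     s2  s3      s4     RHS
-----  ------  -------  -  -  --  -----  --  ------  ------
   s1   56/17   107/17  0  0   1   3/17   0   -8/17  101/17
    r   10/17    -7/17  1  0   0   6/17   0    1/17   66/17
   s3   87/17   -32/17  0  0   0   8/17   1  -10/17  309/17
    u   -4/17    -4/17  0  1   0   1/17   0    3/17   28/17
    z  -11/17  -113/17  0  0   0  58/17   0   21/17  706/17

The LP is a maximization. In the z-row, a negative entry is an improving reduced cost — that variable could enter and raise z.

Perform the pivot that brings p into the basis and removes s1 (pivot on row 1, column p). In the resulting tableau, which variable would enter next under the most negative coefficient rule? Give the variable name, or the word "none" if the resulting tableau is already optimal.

Pivot element 56/17. New z-row = old z-row − (-11/17)·(row 1/(56/17)).
Updated z-row coefficients: p: 0, q: -303/56, r: 0, u: 0, s1: 11/56, s2: 193/56, s3: 0, s4: 8/7.
The most negative is -303/56 in column q, so q would enter next.

q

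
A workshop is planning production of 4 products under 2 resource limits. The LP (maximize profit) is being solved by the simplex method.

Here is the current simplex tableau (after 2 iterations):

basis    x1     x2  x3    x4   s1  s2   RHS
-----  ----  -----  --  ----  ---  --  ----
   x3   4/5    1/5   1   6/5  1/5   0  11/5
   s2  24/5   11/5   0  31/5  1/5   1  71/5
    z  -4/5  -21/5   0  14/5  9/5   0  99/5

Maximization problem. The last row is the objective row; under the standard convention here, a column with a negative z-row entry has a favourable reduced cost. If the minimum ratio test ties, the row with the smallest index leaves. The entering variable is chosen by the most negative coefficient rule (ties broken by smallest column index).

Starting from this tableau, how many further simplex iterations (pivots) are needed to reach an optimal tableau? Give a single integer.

pivot: x2 in, s2 out → z = 516/11
No improving column remains; optimal.

1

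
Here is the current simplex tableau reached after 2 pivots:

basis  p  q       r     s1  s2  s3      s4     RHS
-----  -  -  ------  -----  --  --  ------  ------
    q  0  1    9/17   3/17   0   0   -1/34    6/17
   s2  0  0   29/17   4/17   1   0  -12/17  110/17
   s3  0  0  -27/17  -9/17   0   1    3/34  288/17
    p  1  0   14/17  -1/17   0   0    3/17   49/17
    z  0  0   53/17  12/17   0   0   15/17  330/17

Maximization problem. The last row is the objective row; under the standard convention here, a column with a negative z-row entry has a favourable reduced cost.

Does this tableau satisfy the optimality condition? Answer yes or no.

No objective-row coefficient is strictly negative, so no entering variable exists; the tableau is optimal.

yes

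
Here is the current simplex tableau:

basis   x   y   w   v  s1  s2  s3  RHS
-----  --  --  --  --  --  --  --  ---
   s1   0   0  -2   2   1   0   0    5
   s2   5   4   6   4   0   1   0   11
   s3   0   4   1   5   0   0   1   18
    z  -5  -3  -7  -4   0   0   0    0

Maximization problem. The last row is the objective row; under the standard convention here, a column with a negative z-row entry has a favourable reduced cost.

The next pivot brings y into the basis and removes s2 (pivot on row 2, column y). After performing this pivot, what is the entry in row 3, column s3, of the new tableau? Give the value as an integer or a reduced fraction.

1

Pivot element is row 2, column y: 4.
Normalize row 2: new (row 2, s3) = 0/4 = 0.
row 3 ← row 3 − 4·(new row 2): 1 − 4·0 = 1.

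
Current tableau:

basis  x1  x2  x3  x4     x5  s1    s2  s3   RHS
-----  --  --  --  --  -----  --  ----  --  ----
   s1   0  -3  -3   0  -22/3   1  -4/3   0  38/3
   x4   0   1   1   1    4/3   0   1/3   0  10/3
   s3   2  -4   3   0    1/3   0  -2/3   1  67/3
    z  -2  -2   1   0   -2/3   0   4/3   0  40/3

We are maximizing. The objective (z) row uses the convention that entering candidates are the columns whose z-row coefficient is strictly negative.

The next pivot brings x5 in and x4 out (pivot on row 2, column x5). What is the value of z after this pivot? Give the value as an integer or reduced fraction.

15

Minimum ratio for x5: (10/3)/(4/3) = 5/2.
z changes by −(z-row coeff of x5)·ratio = −(-2/3)·(5/2) = 5/3.
New z = 40/3 + (5/3) = 15.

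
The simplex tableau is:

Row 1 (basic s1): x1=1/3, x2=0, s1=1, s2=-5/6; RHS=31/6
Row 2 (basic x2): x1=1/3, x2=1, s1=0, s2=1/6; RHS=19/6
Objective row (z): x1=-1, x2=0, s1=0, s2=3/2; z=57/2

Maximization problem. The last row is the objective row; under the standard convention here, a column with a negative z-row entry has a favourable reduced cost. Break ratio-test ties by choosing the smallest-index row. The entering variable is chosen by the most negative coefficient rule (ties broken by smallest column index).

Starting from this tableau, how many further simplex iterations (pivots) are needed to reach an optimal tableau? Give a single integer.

pivot: x1 in, x2 out → z = 38
No improving column remains; optimal.

1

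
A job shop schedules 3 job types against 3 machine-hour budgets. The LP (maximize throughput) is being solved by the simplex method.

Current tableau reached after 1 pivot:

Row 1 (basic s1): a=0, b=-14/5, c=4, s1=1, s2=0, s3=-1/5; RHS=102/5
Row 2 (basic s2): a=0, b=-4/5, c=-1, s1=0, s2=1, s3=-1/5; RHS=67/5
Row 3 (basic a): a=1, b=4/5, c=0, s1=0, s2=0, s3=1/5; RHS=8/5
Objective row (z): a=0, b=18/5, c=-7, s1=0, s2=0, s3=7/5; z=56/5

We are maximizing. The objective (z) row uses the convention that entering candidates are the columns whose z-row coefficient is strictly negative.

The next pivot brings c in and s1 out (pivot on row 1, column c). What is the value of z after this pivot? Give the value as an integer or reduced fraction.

Minimum ratio for c: (102/5)/4 = 51/10.
z changes by −(z-row coeff of c)·ratio = −(-7)·(51/10) = 357/10.
New z = 56/5 + (357/10) = 469/10.

469/10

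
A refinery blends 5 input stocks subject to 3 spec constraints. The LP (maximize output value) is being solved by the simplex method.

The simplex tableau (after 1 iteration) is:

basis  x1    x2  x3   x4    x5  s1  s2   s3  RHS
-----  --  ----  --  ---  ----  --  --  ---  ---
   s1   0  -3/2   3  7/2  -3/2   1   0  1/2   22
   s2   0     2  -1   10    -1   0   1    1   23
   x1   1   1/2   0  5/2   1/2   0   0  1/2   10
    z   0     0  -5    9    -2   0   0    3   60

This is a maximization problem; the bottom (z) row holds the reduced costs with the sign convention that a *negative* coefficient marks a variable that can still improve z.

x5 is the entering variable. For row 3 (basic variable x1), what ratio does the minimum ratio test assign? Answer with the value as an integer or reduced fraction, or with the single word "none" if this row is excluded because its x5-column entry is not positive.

Ratio = RHS / (x5 entry) = 10 / (1/2) = 20.

20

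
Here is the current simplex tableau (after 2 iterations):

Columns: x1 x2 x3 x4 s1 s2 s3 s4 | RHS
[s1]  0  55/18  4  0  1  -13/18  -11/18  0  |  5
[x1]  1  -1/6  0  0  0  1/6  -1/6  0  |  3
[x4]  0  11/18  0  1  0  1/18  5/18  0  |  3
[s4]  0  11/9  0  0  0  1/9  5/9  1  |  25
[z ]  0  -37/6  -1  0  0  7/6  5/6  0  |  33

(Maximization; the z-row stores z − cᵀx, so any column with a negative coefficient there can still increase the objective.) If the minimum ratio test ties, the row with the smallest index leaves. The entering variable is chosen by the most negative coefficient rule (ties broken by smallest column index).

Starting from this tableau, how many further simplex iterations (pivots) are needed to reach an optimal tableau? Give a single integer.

3

pivot: x2 in, s1 out → z = 474/11
pivot: s3 in, x4 out → z = 496/11
pivot: s2 in, s3 out → z = 46
No improving column remains; optimal.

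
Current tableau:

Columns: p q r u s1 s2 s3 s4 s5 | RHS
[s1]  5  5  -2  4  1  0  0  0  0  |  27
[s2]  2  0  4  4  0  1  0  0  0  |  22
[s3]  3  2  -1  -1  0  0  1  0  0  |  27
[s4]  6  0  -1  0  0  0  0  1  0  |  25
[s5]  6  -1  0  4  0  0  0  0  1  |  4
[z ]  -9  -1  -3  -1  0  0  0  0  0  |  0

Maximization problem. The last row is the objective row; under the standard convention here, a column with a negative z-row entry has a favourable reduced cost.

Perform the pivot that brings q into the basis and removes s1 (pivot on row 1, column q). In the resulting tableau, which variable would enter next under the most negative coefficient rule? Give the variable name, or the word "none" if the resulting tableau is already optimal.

p

Pivot element 5. New z-row = old z-row − (-1)·(row 1/5).
Updated z-row coefficients: p: -8, q: 0, r: -17/5, u: -1/5, s1: 1/5, s2: 0, s3: 0, s4: 0, s5: 0.
The most negative is -8 in column p, so p would enter next.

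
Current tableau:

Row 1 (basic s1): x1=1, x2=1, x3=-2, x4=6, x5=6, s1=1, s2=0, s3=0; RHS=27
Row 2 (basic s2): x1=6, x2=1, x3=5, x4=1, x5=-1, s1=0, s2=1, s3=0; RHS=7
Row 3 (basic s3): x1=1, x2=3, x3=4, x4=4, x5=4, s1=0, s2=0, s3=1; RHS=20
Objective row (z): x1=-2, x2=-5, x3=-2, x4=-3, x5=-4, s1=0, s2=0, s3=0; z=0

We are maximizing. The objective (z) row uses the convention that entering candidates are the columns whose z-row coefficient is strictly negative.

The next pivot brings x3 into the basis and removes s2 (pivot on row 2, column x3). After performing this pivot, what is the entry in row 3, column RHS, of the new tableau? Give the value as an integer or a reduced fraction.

Pivot element is row 2, column x3: 5.
Normalize row 2: new (row 2, RHS) = 7/5 = 7/5.
row 3 ← row 3 − 4·(new row 2): 20 − 4·(7/5) = 72/5.

72/5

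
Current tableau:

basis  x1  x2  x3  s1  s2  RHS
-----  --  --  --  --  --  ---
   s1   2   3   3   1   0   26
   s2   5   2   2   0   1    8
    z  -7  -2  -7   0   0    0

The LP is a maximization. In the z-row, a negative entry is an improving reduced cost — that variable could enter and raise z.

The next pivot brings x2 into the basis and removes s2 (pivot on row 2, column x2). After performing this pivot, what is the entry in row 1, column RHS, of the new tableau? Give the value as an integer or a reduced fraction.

14

Pivot element is row 2, column x2: 2.
Normalize row 2: new (row 2, RHS) = 8/2 = 4.
row 1 ← row 1 − 3·(new row 2): 26 − 3·4 = 14.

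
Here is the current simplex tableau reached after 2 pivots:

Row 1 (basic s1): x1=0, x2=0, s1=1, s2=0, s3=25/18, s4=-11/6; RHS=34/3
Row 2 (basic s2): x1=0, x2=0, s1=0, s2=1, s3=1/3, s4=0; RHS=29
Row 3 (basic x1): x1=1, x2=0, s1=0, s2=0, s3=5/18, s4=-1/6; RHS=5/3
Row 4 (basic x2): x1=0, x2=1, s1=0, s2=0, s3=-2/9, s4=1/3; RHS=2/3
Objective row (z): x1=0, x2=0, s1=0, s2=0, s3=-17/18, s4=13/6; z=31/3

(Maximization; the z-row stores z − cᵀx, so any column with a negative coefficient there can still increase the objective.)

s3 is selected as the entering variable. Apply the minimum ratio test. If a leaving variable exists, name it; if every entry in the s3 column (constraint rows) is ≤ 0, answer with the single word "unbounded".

Ratios: row 1 (s1): (34/3)/(25/18) = 204/25; row 2 (s2): 29/(1/3) = 87; row 3 (x1): (5/3)/(5/18) = 6; row 4 (x2): entry -2/9 ≤ 0, skip.
Minimum ratio is in the x1 row, so x1 leaves.

x1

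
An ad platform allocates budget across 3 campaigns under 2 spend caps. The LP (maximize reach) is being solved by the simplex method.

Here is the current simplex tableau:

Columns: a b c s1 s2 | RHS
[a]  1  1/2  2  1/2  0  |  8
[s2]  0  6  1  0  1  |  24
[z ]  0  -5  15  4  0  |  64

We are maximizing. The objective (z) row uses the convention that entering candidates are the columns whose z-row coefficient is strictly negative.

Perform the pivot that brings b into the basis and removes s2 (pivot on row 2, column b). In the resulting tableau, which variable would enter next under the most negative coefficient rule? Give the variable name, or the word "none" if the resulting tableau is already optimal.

Pivot element 6. New z-row = old z-row − (-5)·(row 2/6).
Updated z-row coefficients: a: 0, b: 0, c: 95/6, s1: 4, s2: 5/6.
No coefficient is strictly negative; the tableau after this pivot is optimal.

none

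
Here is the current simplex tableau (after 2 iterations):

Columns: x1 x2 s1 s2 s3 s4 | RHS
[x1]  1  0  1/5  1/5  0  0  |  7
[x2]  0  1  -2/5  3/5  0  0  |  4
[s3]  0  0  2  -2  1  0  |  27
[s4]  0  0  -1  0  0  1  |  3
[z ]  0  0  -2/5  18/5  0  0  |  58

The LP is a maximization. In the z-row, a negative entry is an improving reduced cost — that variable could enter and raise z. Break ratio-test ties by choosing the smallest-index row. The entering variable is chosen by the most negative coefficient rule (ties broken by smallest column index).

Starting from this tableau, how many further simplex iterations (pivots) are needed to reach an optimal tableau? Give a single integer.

pivot: s1 in, s3 out → z = 317/5
No improving column remains; optimal.

1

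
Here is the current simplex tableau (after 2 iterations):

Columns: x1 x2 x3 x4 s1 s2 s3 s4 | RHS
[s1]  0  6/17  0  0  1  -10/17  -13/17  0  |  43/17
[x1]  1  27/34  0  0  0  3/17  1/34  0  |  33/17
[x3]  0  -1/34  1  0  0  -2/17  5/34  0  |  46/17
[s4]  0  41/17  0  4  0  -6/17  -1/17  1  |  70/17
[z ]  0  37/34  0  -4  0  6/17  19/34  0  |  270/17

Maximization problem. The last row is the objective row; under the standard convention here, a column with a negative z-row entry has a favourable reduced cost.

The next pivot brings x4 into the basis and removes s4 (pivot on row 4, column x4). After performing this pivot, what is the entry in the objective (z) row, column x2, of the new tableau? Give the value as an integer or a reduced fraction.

Pivot element is row 4, column x4: 4.
Normalize row 4: new (row 4, x2) = (41/17)/4 = 41/68.
z-row ← z-row − (-4)·(new row 4): 37/34 − (-4)·(41/68) = 7/2.

7/2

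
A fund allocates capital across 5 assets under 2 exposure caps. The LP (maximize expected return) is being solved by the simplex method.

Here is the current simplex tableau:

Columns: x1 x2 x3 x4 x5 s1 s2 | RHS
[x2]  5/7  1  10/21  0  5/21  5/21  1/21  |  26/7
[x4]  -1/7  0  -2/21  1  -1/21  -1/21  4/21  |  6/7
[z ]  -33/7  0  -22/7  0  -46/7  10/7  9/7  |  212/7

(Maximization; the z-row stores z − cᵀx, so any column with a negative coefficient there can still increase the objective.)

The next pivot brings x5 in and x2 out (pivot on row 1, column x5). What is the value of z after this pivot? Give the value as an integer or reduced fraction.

664/5

Minimum ratio for x5: (26/7)/(5/21) = 78/5.
z changes by −(z-row coeff of x5)·ratio = −(-46/7)·(78/5) = 3588/35.
New z = 212/7 + (3588/35) = 664/5.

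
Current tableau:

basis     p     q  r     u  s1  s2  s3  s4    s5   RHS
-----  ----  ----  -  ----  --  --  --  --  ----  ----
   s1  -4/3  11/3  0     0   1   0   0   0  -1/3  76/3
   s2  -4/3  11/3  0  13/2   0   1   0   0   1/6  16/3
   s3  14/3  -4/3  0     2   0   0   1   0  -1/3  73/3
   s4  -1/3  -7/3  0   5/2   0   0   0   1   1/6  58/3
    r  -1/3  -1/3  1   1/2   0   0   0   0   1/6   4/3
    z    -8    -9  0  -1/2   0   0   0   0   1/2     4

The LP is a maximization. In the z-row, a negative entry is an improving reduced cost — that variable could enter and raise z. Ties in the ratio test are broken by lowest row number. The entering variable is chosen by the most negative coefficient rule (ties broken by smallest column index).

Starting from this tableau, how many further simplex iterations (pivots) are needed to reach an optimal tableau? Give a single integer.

pivot: q in, s2 out → z = 188/11
pivot: p in, s3 out → z = 2022/23
No improving column remains; optimal.

2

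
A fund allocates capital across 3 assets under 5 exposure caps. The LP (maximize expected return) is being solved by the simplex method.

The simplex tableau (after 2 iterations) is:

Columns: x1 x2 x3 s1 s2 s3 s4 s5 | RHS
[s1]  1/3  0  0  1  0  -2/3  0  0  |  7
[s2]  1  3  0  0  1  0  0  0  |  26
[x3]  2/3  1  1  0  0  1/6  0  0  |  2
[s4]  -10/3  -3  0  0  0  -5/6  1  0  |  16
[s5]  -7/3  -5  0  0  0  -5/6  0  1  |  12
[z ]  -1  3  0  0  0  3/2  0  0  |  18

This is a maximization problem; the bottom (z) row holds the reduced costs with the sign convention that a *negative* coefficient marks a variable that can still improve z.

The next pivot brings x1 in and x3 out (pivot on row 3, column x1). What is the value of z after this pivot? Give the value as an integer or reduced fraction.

Minimum ratio for x1: 2/(2/3) = 3.
z changes by −(z-row coeff of x1)·ratio = −(-1)·3 = 3.
New z = 18 + 3 = 21.

21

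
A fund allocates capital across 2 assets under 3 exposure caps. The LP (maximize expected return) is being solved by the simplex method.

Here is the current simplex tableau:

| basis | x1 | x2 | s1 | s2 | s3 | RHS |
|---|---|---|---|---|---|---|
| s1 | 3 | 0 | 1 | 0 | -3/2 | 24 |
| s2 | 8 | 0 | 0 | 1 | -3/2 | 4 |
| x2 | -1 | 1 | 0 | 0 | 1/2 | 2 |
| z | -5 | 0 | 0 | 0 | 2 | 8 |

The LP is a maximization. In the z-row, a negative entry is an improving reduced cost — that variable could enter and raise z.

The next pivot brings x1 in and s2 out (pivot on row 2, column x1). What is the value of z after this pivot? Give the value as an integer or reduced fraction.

Minimum ratio for x1: 4/8 = 1/2.
z changes by −(z-row coeff of x1)·ratio = −(-5)·(1/2) = 5/2.
New z = 8 + (5/2) = 21/2.

21/2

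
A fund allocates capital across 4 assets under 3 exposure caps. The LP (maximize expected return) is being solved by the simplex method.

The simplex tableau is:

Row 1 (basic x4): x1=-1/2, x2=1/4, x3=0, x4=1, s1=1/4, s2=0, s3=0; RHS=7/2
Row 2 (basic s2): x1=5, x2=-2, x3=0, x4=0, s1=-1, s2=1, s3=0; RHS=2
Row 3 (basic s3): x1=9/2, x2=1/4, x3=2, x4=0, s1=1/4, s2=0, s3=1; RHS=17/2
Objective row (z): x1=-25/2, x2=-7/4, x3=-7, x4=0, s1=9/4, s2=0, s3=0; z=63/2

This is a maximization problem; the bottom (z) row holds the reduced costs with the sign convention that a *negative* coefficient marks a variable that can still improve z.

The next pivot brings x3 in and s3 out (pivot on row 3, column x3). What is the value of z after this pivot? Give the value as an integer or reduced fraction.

Minimum ratio for x3: (17/2)/2 = 17/4.
z changes by −(z-row coeff of x3)·ratio = −(-7)·(17/4) = 119/4.
New z = 63/2 + (119/4) = 245/4.

245/4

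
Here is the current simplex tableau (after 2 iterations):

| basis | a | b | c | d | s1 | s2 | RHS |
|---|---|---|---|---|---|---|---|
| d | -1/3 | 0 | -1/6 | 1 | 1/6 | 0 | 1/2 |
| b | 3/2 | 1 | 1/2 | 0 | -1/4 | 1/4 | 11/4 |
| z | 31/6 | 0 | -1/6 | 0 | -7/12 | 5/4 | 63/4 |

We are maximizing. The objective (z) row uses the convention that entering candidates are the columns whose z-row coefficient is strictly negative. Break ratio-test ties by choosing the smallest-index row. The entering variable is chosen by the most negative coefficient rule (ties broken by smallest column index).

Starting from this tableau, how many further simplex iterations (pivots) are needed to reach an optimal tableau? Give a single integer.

2

pivot: s1 in, d out → z = 35/2
pivot: c in, b out → z = 28
No improving column remains; optimal.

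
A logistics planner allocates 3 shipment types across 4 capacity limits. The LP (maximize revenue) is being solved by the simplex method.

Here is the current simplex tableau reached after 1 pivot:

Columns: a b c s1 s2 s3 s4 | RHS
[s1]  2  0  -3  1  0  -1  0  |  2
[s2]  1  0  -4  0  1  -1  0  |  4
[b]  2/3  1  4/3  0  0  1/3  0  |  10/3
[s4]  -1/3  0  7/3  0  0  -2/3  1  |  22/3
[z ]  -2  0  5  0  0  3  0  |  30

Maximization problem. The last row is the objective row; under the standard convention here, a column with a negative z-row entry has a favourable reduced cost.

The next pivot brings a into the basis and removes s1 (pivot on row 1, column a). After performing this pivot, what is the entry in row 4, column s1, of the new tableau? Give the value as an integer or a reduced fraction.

1/6

Pivot element is row 1, column a: 2.
Normalize row 1: new (row 1, s1) = 1/2 = 1/2.
row 4 ← row 4 − (-1/3)·(new row 1): 0 − (-1/3)·(1/2) = 1/6.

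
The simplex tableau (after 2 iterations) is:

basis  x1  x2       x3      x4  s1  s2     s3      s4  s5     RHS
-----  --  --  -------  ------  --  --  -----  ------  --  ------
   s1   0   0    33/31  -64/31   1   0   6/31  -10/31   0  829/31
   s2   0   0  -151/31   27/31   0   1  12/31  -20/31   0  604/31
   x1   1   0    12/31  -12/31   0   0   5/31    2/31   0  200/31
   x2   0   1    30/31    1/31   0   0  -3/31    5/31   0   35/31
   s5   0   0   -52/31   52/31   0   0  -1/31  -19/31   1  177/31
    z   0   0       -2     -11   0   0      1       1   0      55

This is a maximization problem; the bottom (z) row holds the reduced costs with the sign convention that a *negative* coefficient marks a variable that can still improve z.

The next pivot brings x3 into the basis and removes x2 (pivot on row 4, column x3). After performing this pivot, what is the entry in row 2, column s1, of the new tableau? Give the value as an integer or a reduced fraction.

0

Pivot element is row 4, column x3: 30/31.
Normalize row 4: new (row 4, s1) = 0/(30/31) = 0.
row 2 ← row 2 − (-151/31)·(new row 4): 0 − (-151/31)·0 = 0.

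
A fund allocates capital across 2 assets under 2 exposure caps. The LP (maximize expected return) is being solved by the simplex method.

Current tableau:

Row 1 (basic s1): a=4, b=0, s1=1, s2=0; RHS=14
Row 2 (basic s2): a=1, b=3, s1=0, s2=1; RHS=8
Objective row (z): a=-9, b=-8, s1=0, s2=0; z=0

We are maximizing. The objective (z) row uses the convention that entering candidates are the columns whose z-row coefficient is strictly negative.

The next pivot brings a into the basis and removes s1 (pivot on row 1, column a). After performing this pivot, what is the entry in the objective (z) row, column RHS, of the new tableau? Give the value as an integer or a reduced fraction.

Pivot element is row 1, column a: 4.
Normalize row 1: new (row 1, RHS) = 14/4 = 7/2.
z-row ← z-row − (-9)·(new row 1): 0 − (-9)·(7/2) = 63/2.

63/2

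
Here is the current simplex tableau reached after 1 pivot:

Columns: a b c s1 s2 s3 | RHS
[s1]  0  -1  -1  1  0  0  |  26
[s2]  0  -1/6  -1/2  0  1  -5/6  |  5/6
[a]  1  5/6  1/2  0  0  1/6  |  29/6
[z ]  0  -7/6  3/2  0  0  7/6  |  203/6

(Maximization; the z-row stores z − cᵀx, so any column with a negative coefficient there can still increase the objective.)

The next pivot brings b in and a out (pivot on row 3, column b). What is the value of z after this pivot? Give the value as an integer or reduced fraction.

Minimum ratio for b: (29/6)/(5/6) = 29/5.
z changes by −(z-row coeff of b)·ratio = −(-7/6)·(29/5) = 203/30.
New z = 203/6 + (203/30) = 203/5.

203/5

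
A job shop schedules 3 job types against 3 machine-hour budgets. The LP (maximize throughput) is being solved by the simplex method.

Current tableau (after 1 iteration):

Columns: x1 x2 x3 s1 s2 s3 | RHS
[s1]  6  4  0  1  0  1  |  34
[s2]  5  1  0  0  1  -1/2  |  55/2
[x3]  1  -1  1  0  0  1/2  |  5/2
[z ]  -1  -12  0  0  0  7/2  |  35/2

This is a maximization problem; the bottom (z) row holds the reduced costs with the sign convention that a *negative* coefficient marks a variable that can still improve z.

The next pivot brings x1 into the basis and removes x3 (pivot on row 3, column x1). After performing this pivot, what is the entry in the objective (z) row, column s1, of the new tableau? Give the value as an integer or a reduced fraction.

Pivot element is row 3, column x1: 1.
Normalize row 3: new (row 3, s1) = 0/1 = 0.
z-row ← z-row − (-1)·(new row 3): 0 − (-1)·0 = 0.

0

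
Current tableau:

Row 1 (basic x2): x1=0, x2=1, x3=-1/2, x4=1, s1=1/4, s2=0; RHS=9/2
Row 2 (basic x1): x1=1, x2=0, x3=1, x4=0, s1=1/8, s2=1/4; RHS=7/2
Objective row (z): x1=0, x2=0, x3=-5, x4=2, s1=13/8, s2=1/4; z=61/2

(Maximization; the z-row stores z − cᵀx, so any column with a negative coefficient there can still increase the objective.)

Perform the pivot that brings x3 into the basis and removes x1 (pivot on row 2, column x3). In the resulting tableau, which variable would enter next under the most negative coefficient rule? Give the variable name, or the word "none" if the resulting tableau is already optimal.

Pivot element 1. New z-row = old z-row − (-5)·(row 2/1).
Updated z-row coefficients: x1: 5, x2: 0, x3: 0, x4: 2, s1: 9/4, s2: 3/2.
No coefficient is strictly negative; the tableau after this pivot is optimal.

none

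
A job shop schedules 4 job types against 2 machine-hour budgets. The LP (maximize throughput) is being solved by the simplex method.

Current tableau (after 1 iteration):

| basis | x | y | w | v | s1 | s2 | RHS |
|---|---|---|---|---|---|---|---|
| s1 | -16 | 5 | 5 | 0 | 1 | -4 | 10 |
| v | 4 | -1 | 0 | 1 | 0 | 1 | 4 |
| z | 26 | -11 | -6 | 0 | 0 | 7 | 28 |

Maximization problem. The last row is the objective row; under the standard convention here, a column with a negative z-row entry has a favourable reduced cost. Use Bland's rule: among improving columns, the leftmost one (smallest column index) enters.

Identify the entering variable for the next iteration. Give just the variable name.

y

Objective-row coefficients: x: 26, y: -11, w: -6, v: 0, s1: 0, s2: 7.
Improving columns: y, w. Bland's rule picks the smallest column index → y.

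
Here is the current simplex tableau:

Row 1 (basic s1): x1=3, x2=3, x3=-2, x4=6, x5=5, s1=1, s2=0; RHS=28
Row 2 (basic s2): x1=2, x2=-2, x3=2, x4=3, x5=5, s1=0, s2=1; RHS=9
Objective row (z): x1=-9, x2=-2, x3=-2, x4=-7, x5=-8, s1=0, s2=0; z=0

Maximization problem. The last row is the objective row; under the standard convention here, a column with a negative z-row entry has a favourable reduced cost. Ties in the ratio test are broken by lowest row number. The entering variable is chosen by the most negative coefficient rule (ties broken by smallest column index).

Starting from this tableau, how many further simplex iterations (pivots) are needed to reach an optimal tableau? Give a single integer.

pivot: x1 in, s2 out → z = 81/2
pivot: x2 in, s1 out → z = 805/12
pivot: x3 in, x1 out → z = 157
No improving column remains; optimal.

3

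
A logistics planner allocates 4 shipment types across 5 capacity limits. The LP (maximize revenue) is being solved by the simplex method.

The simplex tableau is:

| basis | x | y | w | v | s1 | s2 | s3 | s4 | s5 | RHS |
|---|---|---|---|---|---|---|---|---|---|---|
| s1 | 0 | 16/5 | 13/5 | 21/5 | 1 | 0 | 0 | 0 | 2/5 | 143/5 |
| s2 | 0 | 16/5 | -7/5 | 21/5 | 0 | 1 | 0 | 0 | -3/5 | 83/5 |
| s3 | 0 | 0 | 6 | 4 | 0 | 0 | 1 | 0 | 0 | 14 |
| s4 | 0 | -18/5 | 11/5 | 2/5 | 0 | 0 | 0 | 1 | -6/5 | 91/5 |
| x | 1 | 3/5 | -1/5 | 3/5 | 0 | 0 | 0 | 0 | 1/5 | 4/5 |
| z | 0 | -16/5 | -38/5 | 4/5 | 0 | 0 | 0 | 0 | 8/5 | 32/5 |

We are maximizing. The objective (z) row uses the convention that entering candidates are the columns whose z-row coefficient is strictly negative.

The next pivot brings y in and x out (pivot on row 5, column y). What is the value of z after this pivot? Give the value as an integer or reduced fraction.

32/3

Minimum ratio for y: (4/5)/(3/5) = 4/3.
z changes by −(z-row coeff of y)·ratio = −(-16/5)·(4/3) = 64/15.
New z = 32/5 + (64/15) = 32/3.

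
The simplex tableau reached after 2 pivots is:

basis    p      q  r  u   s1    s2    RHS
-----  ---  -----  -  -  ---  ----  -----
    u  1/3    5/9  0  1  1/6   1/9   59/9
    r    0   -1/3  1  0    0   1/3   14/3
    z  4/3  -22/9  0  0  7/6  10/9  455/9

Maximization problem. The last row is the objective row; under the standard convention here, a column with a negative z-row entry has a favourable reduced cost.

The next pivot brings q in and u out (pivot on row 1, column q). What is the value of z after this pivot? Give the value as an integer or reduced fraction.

Minimum ratio for q: (59/9)/(5/9) = 59/5.
z changes by −(z-row coeff of q)·ratio = −(-22/9)·(59/5) = 1298/45.
New z = 455/9 + (1298/45) = 397/5.

397/5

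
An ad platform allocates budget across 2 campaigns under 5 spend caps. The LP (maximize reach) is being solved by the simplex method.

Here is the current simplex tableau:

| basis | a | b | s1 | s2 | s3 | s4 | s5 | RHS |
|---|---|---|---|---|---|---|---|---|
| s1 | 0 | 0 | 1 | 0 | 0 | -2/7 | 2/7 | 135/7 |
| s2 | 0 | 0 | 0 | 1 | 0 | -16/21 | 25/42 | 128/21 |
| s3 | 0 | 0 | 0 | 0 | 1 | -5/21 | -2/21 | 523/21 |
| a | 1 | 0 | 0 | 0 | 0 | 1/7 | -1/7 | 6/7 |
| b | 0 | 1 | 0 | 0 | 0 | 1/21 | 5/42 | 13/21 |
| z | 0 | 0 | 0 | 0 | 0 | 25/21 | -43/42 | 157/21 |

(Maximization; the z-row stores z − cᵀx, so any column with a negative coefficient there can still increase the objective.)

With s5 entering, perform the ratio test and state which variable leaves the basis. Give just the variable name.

Ratios: row 1 (s1): (135/7)/(2/7) = 135/2; row 2 (s2): (128/21)/(25/42) = 256/25; row 3 (s3): entry -2/21 ≤ 0, skip; row 4 (a): entry -1/7 ≤ 0, skip; row 5 (b): (13/21)/(5/42) = 26/5.
Minimum ratio 26/5 is in the b row, so b leaves.

b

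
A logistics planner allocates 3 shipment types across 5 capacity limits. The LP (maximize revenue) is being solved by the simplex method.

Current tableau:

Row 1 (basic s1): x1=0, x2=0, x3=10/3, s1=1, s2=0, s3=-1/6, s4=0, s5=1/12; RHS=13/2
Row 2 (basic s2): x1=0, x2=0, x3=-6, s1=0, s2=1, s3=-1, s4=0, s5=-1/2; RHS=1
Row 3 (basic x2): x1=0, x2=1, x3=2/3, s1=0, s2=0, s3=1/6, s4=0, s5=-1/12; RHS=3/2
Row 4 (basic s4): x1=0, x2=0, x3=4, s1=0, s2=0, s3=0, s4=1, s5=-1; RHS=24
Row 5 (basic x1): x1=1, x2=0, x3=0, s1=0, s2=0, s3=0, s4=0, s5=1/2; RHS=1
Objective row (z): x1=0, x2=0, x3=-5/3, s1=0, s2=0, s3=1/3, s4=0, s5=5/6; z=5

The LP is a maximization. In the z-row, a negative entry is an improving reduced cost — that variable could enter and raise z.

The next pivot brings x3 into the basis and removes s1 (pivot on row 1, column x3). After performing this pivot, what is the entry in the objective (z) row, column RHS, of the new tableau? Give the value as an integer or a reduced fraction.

33/4

Pivot element is row 1, column x3: 10/3.
Normalize row 1: new (row 1, RHS) = (13/2)/(10/3) = 39/20.
z-row ← z-row − (-5/3)·(new row 1): 5 − (-5/3)·(39/20) = 33/4.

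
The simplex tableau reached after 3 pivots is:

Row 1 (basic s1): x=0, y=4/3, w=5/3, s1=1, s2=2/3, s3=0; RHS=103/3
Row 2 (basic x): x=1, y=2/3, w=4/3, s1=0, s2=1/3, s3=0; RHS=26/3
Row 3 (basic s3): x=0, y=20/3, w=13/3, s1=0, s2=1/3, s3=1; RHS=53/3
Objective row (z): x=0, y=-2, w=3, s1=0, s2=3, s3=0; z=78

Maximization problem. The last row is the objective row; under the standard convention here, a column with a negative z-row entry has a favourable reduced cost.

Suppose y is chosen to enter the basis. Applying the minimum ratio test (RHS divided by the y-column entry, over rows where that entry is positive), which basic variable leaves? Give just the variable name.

s3

Ratios: row 1 (s1): (103/3)/(4/3) = 103/4; row 2 (x): (26/3)/(2/3) = 13; row 3 (s3): (53/3)/(20/3) = 53/20.
Minimum ratio 53/20 is in the s3 row, so s3 leaves.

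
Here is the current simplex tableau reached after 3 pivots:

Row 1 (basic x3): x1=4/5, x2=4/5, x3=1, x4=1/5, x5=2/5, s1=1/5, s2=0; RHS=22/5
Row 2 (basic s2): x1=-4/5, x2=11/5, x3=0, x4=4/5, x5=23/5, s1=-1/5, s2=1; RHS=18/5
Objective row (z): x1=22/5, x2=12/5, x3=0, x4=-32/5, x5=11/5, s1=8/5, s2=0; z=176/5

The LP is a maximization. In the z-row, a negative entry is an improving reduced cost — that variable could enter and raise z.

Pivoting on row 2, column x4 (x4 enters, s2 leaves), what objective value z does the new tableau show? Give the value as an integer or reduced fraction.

64

Minimum ratio for x4: (18/5)/(4/5) = 9/2.
z changes by −(z-row coeff of x4)·ratio = −(-32/5)·(9/2) = 144/5.
New z = 176/5 + (144/5) = 64.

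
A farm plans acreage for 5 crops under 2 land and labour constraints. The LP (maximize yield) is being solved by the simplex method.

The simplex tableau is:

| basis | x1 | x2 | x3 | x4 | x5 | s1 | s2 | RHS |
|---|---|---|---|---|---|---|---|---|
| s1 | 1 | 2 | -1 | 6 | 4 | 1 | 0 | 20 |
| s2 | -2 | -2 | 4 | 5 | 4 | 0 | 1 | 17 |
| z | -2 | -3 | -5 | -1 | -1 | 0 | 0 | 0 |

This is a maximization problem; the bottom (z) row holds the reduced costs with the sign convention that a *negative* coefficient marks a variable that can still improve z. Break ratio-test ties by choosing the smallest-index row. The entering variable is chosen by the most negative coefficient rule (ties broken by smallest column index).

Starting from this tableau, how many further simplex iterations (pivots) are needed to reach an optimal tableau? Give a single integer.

3

pivot: x3 in, s2 out → z = 85/4
pivot: x2 in, s1 out → z = 661/6
pivot: x1 in, x2 out → z = 479/2
No improving column remains; optimal.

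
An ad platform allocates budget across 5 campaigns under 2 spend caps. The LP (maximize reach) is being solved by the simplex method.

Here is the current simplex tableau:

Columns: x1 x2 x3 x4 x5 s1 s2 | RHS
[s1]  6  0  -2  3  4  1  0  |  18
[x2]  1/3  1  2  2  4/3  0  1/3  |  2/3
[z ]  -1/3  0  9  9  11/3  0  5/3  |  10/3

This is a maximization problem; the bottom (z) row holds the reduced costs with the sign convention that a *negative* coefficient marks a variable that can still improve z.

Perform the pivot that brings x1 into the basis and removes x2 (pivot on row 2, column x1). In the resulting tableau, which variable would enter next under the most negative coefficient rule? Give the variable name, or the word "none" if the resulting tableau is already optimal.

none

Pivot element 1/3. New z-row = old z-row − (-1/3)·(row 2/(1/3)).
Updated z-row coefficients: x1: 0, x2: 1, x3: 11, x4: 11, x5: 5, s1: 0, s2: 2.
No coefficient is strictly negative; the tableau after this pivot is optimal.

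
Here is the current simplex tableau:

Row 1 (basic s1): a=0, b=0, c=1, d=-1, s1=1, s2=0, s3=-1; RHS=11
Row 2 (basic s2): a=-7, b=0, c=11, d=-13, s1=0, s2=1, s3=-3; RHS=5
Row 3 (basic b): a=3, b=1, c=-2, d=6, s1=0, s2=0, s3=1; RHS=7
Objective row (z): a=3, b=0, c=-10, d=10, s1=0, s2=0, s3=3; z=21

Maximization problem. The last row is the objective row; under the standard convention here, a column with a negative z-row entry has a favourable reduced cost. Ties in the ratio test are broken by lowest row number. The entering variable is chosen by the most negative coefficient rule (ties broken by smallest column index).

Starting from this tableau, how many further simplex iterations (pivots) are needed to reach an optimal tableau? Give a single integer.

2

pivot: c in, s2 out → z = 281/11
pivot: a in, b out → z = 778/19
No improving column remains; optimal.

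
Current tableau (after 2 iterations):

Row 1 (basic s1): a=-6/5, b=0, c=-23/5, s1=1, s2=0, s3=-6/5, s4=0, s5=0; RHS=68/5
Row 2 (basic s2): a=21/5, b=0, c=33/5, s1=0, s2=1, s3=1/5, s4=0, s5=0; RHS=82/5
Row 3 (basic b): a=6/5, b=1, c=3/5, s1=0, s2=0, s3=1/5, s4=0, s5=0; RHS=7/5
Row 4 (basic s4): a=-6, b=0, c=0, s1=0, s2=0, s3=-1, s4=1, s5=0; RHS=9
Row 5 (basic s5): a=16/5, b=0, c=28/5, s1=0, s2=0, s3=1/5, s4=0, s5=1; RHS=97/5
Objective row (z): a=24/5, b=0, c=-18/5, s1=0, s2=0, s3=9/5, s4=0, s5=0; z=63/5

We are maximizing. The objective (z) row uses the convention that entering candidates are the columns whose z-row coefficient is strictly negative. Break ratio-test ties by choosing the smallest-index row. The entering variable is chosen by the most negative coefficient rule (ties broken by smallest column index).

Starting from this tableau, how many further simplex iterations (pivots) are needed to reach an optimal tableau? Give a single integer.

1

pivot: c in, b out → z = 21
No improving column remains; optimal.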